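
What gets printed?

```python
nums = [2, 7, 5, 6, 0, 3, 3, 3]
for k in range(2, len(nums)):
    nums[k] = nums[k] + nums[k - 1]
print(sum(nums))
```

k=2: nums[2] = 5+7 = 12 → [2, 7, 12, 6, 0, 3, 3, 3]
k=3: nums[3] = 6+12 = 18 → [2, 7, 12, 18, 0, 3, 3, 3]
k=4: nums[4] = 0+18 = 18 → [2, 7, 12, 18, 18, 3, 3, 3]
k=5: nums[5] = 3+18 = 21 → [2, 7, 12, 18, 18, 21, 3, 3]
k=6: nums[6] = 3+21 = 24 → [2, 7, 12, 18, 18, 21, 24, 3]
k=7: nums[7] = 3+24 = 27 → [2, 7, 12, 18, 18, 21, 24, 27]
sum = 129

129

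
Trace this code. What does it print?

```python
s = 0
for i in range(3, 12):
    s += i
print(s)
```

i=3: s = 0+3 = 3
i=4: s = 3+4 = 7
i=5: s = 7+5 = 12
i=6: s = 12+6 = 18
i=7: s = 18+7 = 25
i=8: s = 25+8 = 33
i=9: s = 33+9 = 42
i=10: s = 42+10 = 52
i=11: s = 52+11 = 63

63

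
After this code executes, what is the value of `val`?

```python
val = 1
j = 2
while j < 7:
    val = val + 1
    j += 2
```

4

j=2: val = 1+1 = 2
j=4: val = 2+1 = 3
j=6: val = 3+1 = 4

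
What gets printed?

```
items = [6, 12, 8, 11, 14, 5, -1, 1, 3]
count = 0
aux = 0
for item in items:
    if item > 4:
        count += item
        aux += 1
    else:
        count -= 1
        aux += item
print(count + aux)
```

62

item=6: >4, count = 0+6 = 6; aux=1
item=12: >4, count = 6+12 = 18; aux=2
item=8: >4, count = 18+8 = 26; aux=3
item=11: >4, count = 26+11 = 37; aux=4
item=14: >4, count = 37+14 = 51; aux=5
item=5: >4, count = 51+5 = 56; aux=6
item=-1: not >4, count = 56-1 = 55; aux=5
item=1: not >4, count = 55-1 = 54; aux=6
item=3: not >4, count = 54-1 = 53; aux=9
count+aux = 53+9 = 62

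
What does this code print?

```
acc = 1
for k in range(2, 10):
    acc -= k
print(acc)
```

k=2: acc = 1-2 = -1
k=3: acc = (-1)-3 = -4
k=4: acc = (-4)-4 = -8
k=5: acc = (-8)-5 = -13
k=6: acc = (-13)-6 = -19
k=7: acc = (-19)-7 = -26
k=8: acc = (-26)-8 = -34
k=9: acc = (-34)-9 = -43

-43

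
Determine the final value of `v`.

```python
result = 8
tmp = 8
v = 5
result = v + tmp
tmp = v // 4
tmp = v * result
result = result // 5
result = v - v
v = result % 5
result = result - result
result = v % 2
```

result = 5+8 = 13
tmp = 5//4 = 1
tmp = 5*13 = 65
result = 13//5 = 2
result = 5-5 = 0
v = 0%5 = 0
result = 0-0 = 0
result = 0%2 = 0

0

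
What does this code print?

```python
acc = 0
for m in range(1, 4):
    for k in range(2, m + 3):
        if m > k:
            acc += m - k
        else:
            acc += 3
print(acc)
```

25

m=1,k=2: not 1>2, acc = 0+3 = 3
m=1,k=3: not 1>3, acc = 3+3 = 6
m=2,k=2: not 2>2, acc = 6+3 = 9
m=2,k=3: not 2>3, acc = 9+3 = 12
m=2,k=4: not 2>4, acc = 12+3 = 15
m=3,k=2: 3>2, acc = 15+1 = 16
m=3,k=3: not 3>3, acc = 16+3 = 19
m=3,k=4: not 3>4, acc = 19+3 = 22
m=3,k=5: not 3>5, acc = 22+3 = 25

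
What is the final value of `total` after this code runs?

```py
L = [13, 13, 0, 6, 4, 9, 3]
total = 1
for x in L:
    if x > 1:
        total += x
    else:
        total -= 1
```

48

x=13: >1, total = 1+13 = 14
x=13: >1, total = 14+13 = 27
x=0: not >1, total = 27-1 = 26
x=6: >1, total = 26+6 = 32
x=4: >1, total = 32+4 = 36
x=9: >1, total = 36+9 = 45
x=3: >1, total = 45+3 = 48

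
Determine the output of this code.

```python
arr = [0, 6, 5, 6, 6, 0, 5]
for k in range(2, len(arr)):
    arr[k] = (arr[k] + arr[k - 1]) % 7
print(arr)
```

[0, 6, 4, 3, 2, 2, 0]

k=2: arr[2] = (5+6)%7 = 4 → [0, 6, 4, 6, 6, 0, 5]
k=3: arr[3] = (6+4)%7 = 3 → [0, 6, 4, 3, 6, 0, 5]
k=4: arr[4] = (6+3)%7 = 2 → [0, 6, 4, 3, 2, 0, 5]
k=5: arr[5] = (0+2)%7 = 2 → [0, 6, 4, 3, 2, 2, 5]
k=6: arr[6] = (5+2)%7 = 0 → [0, 6, 4, 3, 2, 2, 0]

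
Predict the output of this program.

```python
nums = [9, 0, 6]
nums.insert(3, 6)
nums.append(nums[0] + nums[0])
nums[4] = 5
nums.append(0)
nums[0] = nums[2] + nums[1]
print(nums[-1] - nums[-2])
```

-5

insert 6 at 3 → [9, 0, 6, 6]
append nums[0]+nums[0] = 9+9 = 18 → [9, 0, 6, 6, 18]
nums[4] = 5 → [9, 0, 6, 6, 5]
append 0 → [9, 0, 6, 6, 5, 0]
nums[0] = nums[2]+nums[1] = 6+0 = 6 → [6, 0, 6, 6, 5, 0]
nums[-1]-nums[-2] = 0-5 = -5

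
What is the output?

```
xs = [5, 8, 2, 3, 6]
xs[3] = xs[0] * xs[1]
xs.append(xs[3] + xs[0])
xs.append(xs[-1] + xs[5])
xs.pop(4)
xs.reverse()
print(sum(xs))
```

190

xs[3] = xs[0]*xs[1] = 5*8 = 40 → [5, 8, 2, 40, 6]
append xs[3]+xs[0] = 40+5 = 45 → [5, 8, 2, 40, 6, 45]
append xs[-1]+xs[5] = 45+45 = 90 → [5, 8, 2, 40, 6, 45, 90]
pop(4) removes 6 → [5, 8, 2, 40, 45, 90]
reverse → [90, 45, 40, 2, 8, 5]
sum = 190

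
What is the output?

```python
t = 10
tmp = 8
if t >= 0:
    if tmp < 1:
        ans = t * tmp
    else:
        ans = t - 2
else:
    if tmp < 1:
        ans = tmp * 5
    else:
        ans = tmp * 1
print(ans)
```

8

t=10, tmp=8
t >= 0 is True; tmp < 1 is False
→ ans = t - 2 = 8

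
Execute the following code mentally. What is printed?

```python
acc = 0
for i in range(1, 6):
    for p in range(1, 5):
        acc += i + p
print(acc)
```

110

i=1,p=1: acc = 0+2 = 2
i=1,p=2: acc = 2+3 = 5
i=1,p=3: acc = 5+4 = 9
i=1,p=4: acc = 9+5 = 14
i=2,p=1: acc = 14+3 = 17
i=2,p=2: acc = 17+4 = 21
i=2,p=3: acc = 21+5 = 26
i=2,p=4: acc = 26+6 = 32
i=3,p=1: acc = 32+4 = 36
i=3,p=2: acc = 36+5 = 41
i=3,p=3: acc = 41+6 = 47
i=3,p=4: acc = 47+7 = 54
i=4,p=1: acc = 54+5 = 59
i=4,p=2: acc = 59+6 = 65
i=4,p=3: acc = 65+7 = 72
i=4,p=4: acc = 72+8 = 80
i=5,p=1: acc = 80+6 = 86
i=5,p=2: acc = 86+7 = 93
i=5,p=3: acc = 93+8 = 101
i=5,p=4: acc = 101+9 = 110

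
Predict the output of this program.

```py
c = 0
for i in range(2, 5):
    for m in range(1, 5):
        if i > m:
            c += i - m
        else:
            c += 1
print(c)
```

i=2,m=1: 2>1, c = 0+1 = 1
i=2,m=2: not 2>2, c = 1+1 = 2
i=2,m=3: not 2>3, c = 2+1 = 3
i=2,m=4: not 2>4, c = 3+1 = 4
i=3,m=1: 3>1, c = 4+2 = 6
i=3,m=2: 3>2, c = 6+1 = 7
i=3,m=3: not 3>3, c = 7+1 = 8
i=3,m=4: not 3>4, c = 8+1 = 9
i=4,m=1: 4>1, c = 9+3 = 12
i=4,m=2: 4>2, c = 12+2 = 14
i=4,m=3: 4>3, c = 14+1 = 15
i=4,m=4: not 4>4, c = 15+1 = 16

16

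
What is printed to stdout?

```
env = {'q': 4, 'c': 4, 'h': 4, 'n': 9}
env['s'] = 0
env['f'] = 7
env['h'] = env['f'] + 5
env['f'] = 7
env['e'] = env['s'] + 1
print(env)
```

{'q': 4, 'c': 4, 'h': 12, 'n': 9, 's': 0, 'f': 7, 'e': 1}

env['s'] = 0 → {'q': 4, 'c': 4, 'h': 4, 'n': 9, 's': 0}
env['f'] = 7 → {'q': 4, 'c': 4, 'h': 4, 'n': 9, 's': 0, 'f': 7}
env['h'] = env['f']+5 = 12 → {'q': 4, 'c': 4, 'h': 12, 'n': 9, 's': 0, 'f': 7}
env['f'] = 7 → {'q': 4, 'c': 4, 'h': 12, 'n': 9, 's': 0, 'f': 7}
env['e'] = env['s']+1 = 1 → {'q': 4, 'c': 4, 'h': 12, 'n': 9, 's': 0, 'f': 7, 'e': 1}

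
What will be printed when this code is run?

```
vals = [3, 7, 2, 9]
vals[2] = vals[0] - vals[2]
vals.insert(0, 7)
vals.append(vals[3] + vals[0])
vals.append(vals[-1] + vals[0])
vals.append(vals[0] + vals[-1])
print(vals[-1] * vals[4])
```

vals[2] = vals[0]-vals[2] = 3-2 = 1 → [3, 7, 1, 9]
insert 7 at 0 → [7, 3, 7, 1, 9]
append vals[3]+vals[0] = 1+7 = 8 → [7, 3, 7, 1, 9, 8]
append vals[-1]+vals[0] = 8+7 = 15 → [7, 3, 7, 1, 9, 8, 15]
append vals[0]+vals[-1] = 7+15 = 22 → [7, 3, 7, 1, 9, 8, 15, 22]
vals[-1]*vals[4] = 22*9 = 198

198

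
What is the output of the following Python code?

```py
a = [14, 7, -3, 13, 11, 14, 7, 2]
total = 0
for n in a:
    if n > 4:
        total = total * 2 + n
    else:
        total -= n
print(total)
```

789

n=14: >4, total = 0*2+14 = 14
n=7: >4, total = 14*2+7 = 35
n=-3: not >4, total = 35-(-3) = 38
n=13: >4, total = 38*2+13 = 89
n=11: >4, total = 89*2+11 = 189
n=14: >4, total = 189*2+14 = 392
n=7: >4, total = 392*2+7 = 791
n=2: not >4, total = 791-2 = 789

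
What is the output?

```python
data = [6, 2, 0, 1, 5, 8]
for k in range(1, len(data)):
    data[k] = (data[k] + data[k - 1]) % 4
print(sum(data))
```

k=1: data[1] = (2+6)%4 = 0 → [6, 0, 0, 1, 5, 8]
k=2: data[2] = (0+0)%4 = 0 → [6, 0, 0, 1, 5, 8]
k=3: data[3] = (1+0)%4 = 1 → [6, 0, 0, 1, 5, 8]
k=4: data[4] = (5+1)%4 = 2 → [6, 0, 0, 1, 2, 8]
k=5: data[5] = (8+2)%4 = 2 → [6, 0, 0, 1, 2, 2]
sum = 11

11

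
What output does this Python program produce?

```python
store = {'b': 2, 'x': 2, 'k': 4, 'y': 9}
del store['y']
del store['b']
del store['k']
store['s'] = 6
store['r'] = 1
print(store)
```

{'x': 2, 's': 6, 'r': 1}

del 'y' → {'b': 2, 'x': 2, 'k': 4}
del 'b' → {'x': 2, 'k': 4}
del 'k' → {'x': 2}
store['s'] = 6 → {'x': 2, 's': 6}
store['r'] = 1 → {'x': 2, 's': 6, 'r': 1}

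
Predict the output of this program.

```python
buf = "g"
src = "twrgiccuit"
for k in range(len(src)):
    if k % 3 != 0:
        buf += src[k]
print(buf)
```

gwricui

k=0: skip
k=1: add 'w' → 'gw'
k=2: add 'r' → 'gwr'
k=3: skip
k=4: add 'i' → 'gwri'
k=5: add 'c' → 'gwric'
k=6: skip
k=7: add 'u' → 'gwricu'
k=8: add 'i' → 'gwricui'
k=9: skip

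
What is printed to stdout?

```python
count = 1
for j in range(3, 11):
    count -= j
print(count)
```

-51

j=3: count = 1-3 = -2
j=4: count = (-2)-4 = -6
j=5: count = (-6)-5 = -11
j=6: count = (-11)-6 = -17
j=7: count = (-17)-7 = -24
j=8: count = (-24)-8 = -32
j=9: count = (-32)-9 = -41
j=10: count = (-41)-10 = -51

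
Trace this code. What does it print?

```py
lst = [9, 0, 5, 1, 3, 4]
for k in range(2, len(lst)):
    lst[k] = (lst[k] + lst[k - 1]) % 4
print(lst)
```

k=2: lst[2] = (5+0)%4 = 1 → [9, 0, 1, 1, 3, 4]
k=3: lst[3] = (1+1)%4 = 2 → [9, 0, 1, 2, 3, 4]
k=4: lst[4] = (3+2)%4 = 1 → [9, 0, 1, 2, 1, 4]
k=5: lst[5] = (4+1)%4 = 1 → [9, 0, 1, 2, 1, 1]

[9, 0, 1, 2, 1, 1]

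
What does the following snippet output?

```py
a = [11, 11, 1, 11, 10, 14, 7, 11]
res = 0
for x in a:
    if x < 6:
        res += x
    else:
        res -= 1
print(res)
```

x=11: not <6, res = 0-1 = -1
x=11: not <6, res = (-1)-1 = -2
x=1: <6, res = (-2)+1 = -1
x=11: not <6, res = (-1)-1 = -2
x=10: not <6, res = (-2)-1 = -3
x=14: not <6, res = (-3)-1 = -4
x=7: not <6, res = (-4)-1 = -5
x=11: not <6, res = (-5)-1 = -6

-6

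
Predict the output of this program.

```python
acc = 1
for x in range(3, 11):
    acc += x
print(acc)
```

53

x=3: acc = 1+3 = 4
x=4: acc = 4+4 = 8
x=5: acc = 8+5 = 13
x=6: acc = 13+6 = 19
x=7: acc = 19+7 = 26
x=8: acc = 26+8 = 34
x=9: acc = 34+9 = 43
x=10: acc = 43+10 = 53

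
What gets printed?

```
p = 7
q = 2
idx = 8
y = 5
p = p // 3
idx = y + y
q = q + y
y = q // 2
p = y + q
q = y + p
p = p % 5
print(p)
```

0

p = 7//3 = 2
idx = 5+5 = 10
q = 2+5 = 7
y = 7//2 = 3
p = 3+7 = 10
q = 3+10 = 13
p = 10%5 = 0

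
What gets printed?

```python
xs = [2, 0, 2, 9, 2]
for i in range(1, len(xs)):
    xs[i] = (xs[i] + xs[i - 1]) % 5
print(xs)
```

i=1: xs[1] = (0+2)%5 = 2 → [2, 2, 2, 9, 2]
i=2: xs[2] = (2+2)%5 = 4 → [2, 2, 4, 9, 2]
i=3: xs[3] = (9+4)%5 = 3 → [2, 2, 4, 3, 2]
i=4: xs[4] = (2+3)%5 = 0 → [2, 2, 4, 3, 0]

[2, 2, 4, 3, 0]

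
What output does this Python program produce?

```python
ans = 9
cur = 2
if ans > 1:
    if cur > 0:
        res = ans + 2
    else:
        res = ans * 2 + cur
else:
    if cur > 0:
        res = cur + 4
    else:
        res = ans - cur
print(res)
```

11

ans=9, cur=2
ans > 1 is True; cur > 0 is True
→ res = ans + 2 = 11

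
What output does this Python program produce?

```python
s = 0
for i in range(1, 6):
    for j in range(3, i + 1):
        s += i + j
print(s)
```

48

i=3,j=3: s = 0+6 = 6
i=4,j=3: s = 6+7 = 13
i=4,j=4: s = 13+8 = 21
i=5,j=3: s = 21+8 = 29
i=5,j=4: s = 29+9 = 38
i=5,j=5: s = 38+10 = 48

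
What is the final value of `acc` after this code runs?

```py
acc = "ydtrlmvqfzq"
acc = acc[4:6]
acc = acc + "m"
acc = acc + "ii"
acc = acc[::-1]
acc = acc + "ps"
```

slice [4:6] → 'lm'
+ 'm' → 'lmm'
+ 'ii' → 'lmmii'
reverse → 'iimml'
+ 'ps' → 'iimmlps'

'iimmlps'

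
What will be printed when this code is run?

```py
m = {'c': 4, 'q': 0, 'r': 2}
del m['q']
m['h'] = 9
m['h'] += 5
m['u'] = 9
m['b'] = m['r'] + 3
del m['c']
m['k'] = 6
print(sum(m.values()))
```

36

del 'q' → {'c': 4, 'r': 2}
m['h'] = 9 → {'c': 4, 'r': 2, 'h': 9}
m['h'] = 9+5 = 14 → {'c': 4, 'r': 2, 'h': 14}
m['u'] = 9 → {'c': 4, 'r': 2, 'h': 14, 'u': 9}
m['b'] = m['r']+3 = 5 → {'c': 4, 'r': 2, 'h': 14, 'u': 9, 'b': 5}
del 'c' → {'r': 2, 'h': 14, 'u': 9, 'b': 5}
m['k'] = 6 → {'r': 2, 'h': 14, 'u': 9, 'b': 5, 'k': 6}
sum of values = 36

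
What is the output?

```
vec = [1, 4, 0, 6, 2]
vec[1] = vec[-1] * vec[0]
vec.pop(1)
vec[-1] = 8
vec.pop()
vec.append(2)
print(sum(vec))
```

9

vec[1] = vec[-1]*vec[0] = 2*1 = 2 → [1, 2, 0, 6, 2]
pop(1) removes 2 → [1, 0, 6, 2]
vec[-1] = 8 → [1, 0, 6, 8]
pop() removes 8 → [1, 0, 6]
append 2 → [1, 0, 6, 2]
sum = 9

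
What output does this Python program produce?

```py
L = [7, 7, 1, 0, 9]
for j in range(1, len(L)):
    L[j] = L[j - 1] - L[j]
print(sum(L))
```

-5

j=1: L[1] = 7-7 = 0 → [7, 0, 1, 0, 9]
j=2: L[2] = 0-1 = -1 → [7, 0, -1, 0, 9]
j=3: L[3] = (-1)-0 = -1 → [7, 0, -1, -1, 9]
j=4: L[4] = (-1)-9 = -10 → [7, 0, -1, -1, -10]
sum = -5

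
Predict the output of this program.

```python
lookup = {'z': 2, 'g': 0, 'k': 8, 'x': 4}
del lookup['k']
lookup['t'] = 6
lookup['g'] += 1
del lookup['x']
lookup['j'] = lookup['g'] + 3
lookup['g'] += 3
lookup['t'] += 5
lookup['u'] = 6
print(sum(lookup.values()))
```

del 'k' → {'z': 2, 'g': 0, 'x': 4}
lookup['t'] = 6 → {'z': 2, 'g': 0, 'x': 4, 't': 6}
lookup['g'] = 0+1 = 1 → {'z': 2, 'g': 1, 'x': 4, 't': 6}
del 'x' → {'z': 2, 'g': 1, 't': 6}
lookup['j'] = lookup['g']+3 = 4 → {'z': 2, 'g': 1, 't': 6, 'j': 4}
lookup['g'] = 1+3 = 4 → {'z': 2, 'g': 4, 't': 6, 'j': 4}
lookup['t'] = 6+5 = 11 → {'z': 2, 'g': 4, 't': 11, 'j': 4}
lookup['u'] = 6 → {'z': 2, 'g': 4, 't': 11, 'j': 4, 'u': 6}
sum of values = 27

27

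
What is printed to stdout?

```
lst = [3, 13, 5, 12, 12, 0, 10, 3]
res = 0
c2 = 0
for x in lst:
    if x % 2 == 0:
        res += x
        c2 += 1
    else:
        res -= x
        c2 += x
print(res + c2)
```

38

x=3: not even, res = 0-3 = -3; c2=3
x=13: not even, res = (-3)-13 = -16; c2=16
x=5: not even, res = (-16)-5 = -21; c2=21
x=12: even, res = (-21)+12 = -9; c2=22
x=12: even, res = (-9)+12 = 3; c2=23
x=0: even, res = 3+0 = 3; c2=24
x=10: even, res = 3+10 = 13; c2=25
x=3: not even, res = 13-3 = 10; c2=28
res+c2 = 10+28 = 38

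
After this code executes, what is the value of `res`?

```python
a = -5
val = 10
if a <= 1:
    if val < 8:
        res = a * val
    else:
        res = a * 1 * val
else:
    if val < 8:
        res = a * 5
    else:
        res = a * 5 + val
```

a=-5, val=10
a <= 1 is True; val < 8 is False
→ res = a * 1 * val = -50

-50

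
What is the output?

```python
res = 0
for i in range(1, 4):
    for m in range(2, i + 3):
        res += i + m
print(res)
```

48

i=1,m=2: res = 0+3 = 3
i=1,m=3: res = 3+4 = 7
i=2,m=2: res = 7+4 = 11
i=2,m=3: res = 11+5 = 16
i=2,m=4: res = 16+6 = 22
i=3,m=2: res = 22+5 = 27
i=3,m=3: res = 27+6 = 33
i=3,m=4: res = 33+7 = 40
i=3,m=5: res = 40+8 = 48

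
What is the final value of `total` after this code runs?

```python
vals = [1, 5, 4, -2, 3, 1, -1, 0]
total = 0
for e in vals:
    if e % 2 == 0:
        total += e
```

e=1: not even
e=5: not even
e=4: even, total = 0+4 = 4
e=-2: even, total = 4+(-2) = 2
e=3: not even
e=1: not even
e=-1: not even
e=0: even, total = 2+0 = 2

2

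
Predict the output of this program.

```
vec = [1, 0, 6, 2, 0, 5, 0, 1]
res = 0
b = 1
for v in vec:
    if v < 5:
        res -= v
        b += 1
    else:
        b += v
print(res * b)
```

-72

v=1: <5, res = 0-1 = -1; b=2
v=0: <5, res = (-1)-0 = -1; b=3
v=6: not <5; b=9
v=2: <5, res = (-1)-2 = -3; b=10
v=0: <5, res = (-3)-0 = -3; b=11
v=5: not <5; b=16
v=0: <5, res = (-3)-0 = -3; b=17
v=1: <5, res = (-3)-1 = -4; b=18
res*b = (-4)*18 = -72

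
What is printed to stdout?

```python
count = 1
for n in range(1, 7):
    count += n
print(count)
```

22

n=1: count = 1+1 = 2
n=2: count = 2+2 = 4
n=3: count = 4+3 = 7
n=4: count = 7+4 = 11
n=5: count = 11+5 = 16
n=6: count = 16+6 = 22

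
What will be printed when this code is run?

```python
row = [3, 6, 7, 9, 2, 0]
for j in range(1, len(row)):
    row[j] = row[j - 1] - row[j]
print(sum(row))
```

j=1: row[1] = 3-6 = -3 → [3, -3, 7, 9, 2, 0]
j=2: row[2] = (-3)-7 = -10 → [3, -3, -10, 9, 2, 0]
j=3: row[3] = (-10)-9 = -19 → [3, -3, -10, -19, 2, 0]
j=4: row[4] = (-19)-2 = -21 → [3, -3, -10, -19, -21, 0]
j=5: row[5] = (-21)-0 = -21 → [3, -3, -10, -19, -21, -21]
sum = -71

-71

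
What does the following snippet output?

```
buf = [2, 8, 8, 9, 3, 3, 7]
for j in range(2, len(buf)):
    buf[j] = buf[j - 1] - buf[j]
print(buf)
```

j=2: buf[2] = 8-8 = 0 → [2, 8, 0, 9, 3, 3, 7]
j=3: buf[3] = 0-9 = -9 → [2, 8, 0, -9, 3, 3, 7]
j=4: buf[4] = (-9)-3 = -12 → [2, 8, 0, -9, -12, 3, 7]
j=5: buf[5] = (-12)-3 = -15 → [2, 8, 0, -9, -12, -15, 7]
j=6: buf[6] = (-15)-7 = -22 → [2, 8, 0, -9, -12, -15, -22]

[2, 8, 0, -9, -12, -15, -22]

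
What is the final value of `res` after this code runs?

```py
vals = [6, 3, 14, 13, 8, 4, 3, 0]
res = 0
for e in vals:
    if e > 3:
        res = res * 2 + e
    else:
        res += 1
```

298

e=6: >3, res = 0*2+6 = 6
e=3: not >3, res = 6+1 = 7
e=14: >3, res = 7*2+14 = 28
e=13: >3, res = 28*2+13 = 69
e=8: >3, res = 69*2+8 = 146
e=4: >3, res = 146*2+4 = 296
e=3: not >3, res = 296+1 = 297
e=0: not >3, res = 297+1 = 298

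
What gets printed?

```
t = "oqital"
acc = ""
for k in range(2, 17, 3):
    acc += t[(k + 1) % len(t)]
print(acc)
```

totot

k=2: add t[3]='t' → 't'
k=5: add t[0]='o' → 'to'
k=8: add t[3]='t' → 'tot'
k=11: add t[0]='o' → 'toto'
k=14: add t[3]='t' → 'totot'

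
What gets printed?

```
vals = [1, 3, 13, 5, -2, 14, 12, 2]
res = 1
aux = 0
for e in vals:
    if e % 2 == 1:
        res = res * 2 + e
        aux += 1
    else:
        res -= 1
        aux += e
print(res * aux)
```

1890

e=1: odd, res = 1*2+1 = 3; aux=1
e=3: odd, res = 3*2+3 = 9; aux=2
e=13: odd, res = 9*2+13 = 31; aux=3
e=5: odd, res = 31*2+5 = 67; aux=4
e=-2: not odd, res = 67-1 = 66; aux=2
e=14: not odd, res = 66-1 = 65; aux=16
e=12: not odd, res = 65-1 = 64; aux=28
e=2: not odd, res = 64-1 = 63; aux=30
res*aux = 63*30 = 1890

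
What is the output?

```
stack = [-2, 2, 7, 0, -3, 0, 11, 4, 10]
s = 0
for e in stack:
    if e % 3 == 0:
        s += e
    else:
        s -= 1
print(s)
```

e=-2: not %3==0, s = 0-1 = -1
e=2: not %3==0, s = (-1)-1 = -2
e=7: not %3==0, s = (-2)-1 = -3
e=0: %3==0, s = (-3)+0 = -3
e=-3: %3==0, s = (-3)+(-3) = -6
e=0: %3==0, s = (-6)+0 = -6
e=11: not %3==0, s = (-6)-1 = -7
e=4: not %3==0, s = (-7)-1 = -8
e=10: not %3==0, s = (-8)-1 = -9

-9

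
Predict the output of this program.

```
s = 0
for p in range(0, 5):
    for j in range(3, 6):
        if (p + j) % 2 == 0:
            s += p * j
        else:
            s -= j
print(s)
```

p=0,j=3: odd sum, s = 0-3 = -3
p=0,j=4: even sum, s = (-3)+0 = -3
p=0,j=5: odd sum, s = (-3)-5 = -8
p=1,j=3: even sum, s = (-8)+3 = -5
p=1,j=4: odd sum, s = (-5)-4 = -9
p=1,j=5: even sum, s = (-9)+5 = -4
p=2,j=3: odd sum, s = (-4)-3 = -7
p=2,j=4: even sum, s = (-7)+8 = 1
p=2,j=5: odd sum, s = 1-5 = -4
p=3,j=3: even sum, s = (-4)+9 = 5
p=3,j=4: odd sum, s = 5-4 = 1
p=3,j=5: even sum, s = 1+15 = 16
p=4,j=3: odd sum, s = 16-3 = 13
p=4,j=4: even sum, s = 13+16 = 29
p=4,j=5: odd sum, s = 29-5 = 24

24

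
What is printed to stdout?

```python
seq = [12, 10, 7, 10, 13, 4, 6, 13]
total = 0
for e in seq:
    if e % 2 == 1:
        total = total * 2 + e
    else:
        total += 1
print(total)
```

91

e=12: not odd, total = 0+1 = 1
e=10: not odd, total = 1+1 = 2
e=7: odd, total = 2*2+7 = 11
e=10: not odd, total = 11+1 = 12
e=13: odd, total = 12*2+13 = 37
e=4: not odd, total = 37+1 = 38
e=6: not odd, total = 38+1 = 39
e=13: odd, total = 39*2+13 = 91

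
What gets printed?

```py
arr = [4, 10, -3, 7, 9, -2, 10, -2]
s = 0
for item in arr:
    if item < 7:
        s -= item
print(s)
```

3

item=4: <7, s = 0-4 = -4
item=10: not <7
item=-3: <7, s = (-4)-(-3) = -1
item=7: not <7
item=9: not <7
item=-2: <7, s = (-1)-(-2) = 1
item=10: not <7
item=-2: <7, s = 1-(-2) = 3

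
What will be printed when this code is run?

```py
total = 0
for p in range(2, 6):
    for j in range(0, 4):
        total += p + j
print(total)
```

p=2,j=0: total = 0+2 = 2
p=2,j=1: total = 2+3 = 5
p=2,j=2: total = 5+4 = 9
p=2,j=3: total = 9+5 = 14
p=3,j=0: total = 14+3 = 17
p=3,j=1: total = 17+4 = 21
p=3,j=2: total = 21+5 = 26
p=3,j=3: total = 26+6 = 32
p=4,j=0: total = 32+4 = 36
p=4,j=1: total = 36+5 = 41
p=4,j=2: total = 41+6 = 47
p=4,j=3: total = 47+7 = 54
p=5,j=0: total = 54+5 = 59
p=5,j=1: total = 59+6 = 65
p=5,j=2: total = 65+7 = 72
p=5,j=3: total = 72+8 = 80

80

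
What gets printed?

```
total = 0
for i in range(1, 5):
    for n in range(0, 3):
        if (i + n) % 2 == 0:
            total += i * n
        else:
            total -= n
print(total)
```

10

i=1,n=0: odd sum, total = 0-0 = 0
i=1,n=1: even sum, total = 0+1 = 1
i=1,n=2: odd sum, total = 1-2 = -1
i=2,n=0: even sum, total = (-1)+0 = -1
i=2,n=1: odd sum, total = (-1)-1 = -2
i=2,n=2: even sum, total = (-2)+4 = 2
i=3,n=0: odd sum, total = 2-0 = 2
i=3,n=1: even sum, total = 2+3 = 5
i=3,n=2: odd sum, total = 5-2 = 3
i=4,n=0: even sum, total = 3+0 = 3
i=4,n=1: odd sum, total = 3-1 = 2
i=4,n=2: even sum, total = 2+8 = 10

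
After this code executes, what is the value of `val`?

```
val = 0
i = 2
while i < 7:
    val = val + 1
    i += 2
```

3

i=2: val = 0+1 = 1
i=4: val = 1+1 = 2
i=6: val = 2+1 = 3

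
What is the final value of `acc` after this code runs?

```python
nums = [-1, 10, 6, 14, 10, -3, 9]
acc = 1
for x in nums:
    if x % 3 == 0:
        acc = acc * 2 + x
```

x=-1: not %3==0
x=10: not %3==0
x=6: %3==0, acc = 1*2+6 = 8
x=14: not %3==0
x=10: not %3==0
x=-3: %3==0, acc = 8*2+(-3) = 13
x=9: %3==0, acc = 13*2+9 = 35

35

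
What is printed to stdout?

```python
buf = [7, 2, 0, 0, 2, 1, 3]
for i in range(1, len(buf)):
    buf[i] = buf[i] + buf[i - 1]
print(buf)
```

i=1: buf[1] = 2+7 = 9 → [7, 9, 0, 0, 2, 1, 3]
i=2: buf[2] = 0+9 = 9 → [7, 9, 9, 0, 2, 1, 3]
i=3: buf[3] = 0+9 = 9 → [7, 9, 9, 9, 2, 1, 3]
i=4: buf[4] = 2+9 = 11 → [7, 9, 9, 9, 11, 1, 3]
i=5: buf[5] = 1+11 = 12 → [7, 9, 9, 9, 11, 12, 3]
i=6: buf[6] = 3+12 = 15 → [7, 9, 9, 9, 11, 12, 15]

[7, 9, 9, 9, 11, 12, 15]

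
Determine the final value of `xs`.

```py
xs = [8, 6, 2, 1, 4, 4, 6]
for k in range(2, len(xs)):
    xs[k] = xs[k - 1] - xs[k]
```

k=2: xs[2] = 6-2 = 4 → [8, 6, 4, 1, 4, 4, 6]
k=3: xs[3] = 4-1 = 3 → [8, 6, 4, 3, 4, 4, 6]
k=4: xs[4] = 3-4 = -1 → [8, 6, 4, 3, -1, 4, 6]
k=5: xs[5] = (-1)-4 = -5 → [8, 6, 4, 3, -1, -5, 6]
k=6: xs[6] = (-5)-6 = -11 → [8, 6, 4, 3, -1, -5, -11]

[8, 6, 4, 3, -1, -5, -11]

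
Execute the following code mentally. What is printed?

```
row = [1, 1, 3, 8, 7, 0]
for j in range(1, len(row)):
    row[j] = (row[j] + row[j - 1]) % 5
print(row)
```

[1, 2, 0, 3, 0, 0]

j=1: row[1] = (1+1)%5 = 2 → [1, 2, 3, 8, 7, 0]
j=2: row[2] = (3+2)%5 = 0 → [1, 2, 0, 8, 7, 0]
j=3: row[3] = (8+0)%5 = 3 → [1, 2, 0, 3, 7, 0]
j=4: row[4] = (7+3)%5 = 0 → [1, 2, 0, 3, 0, 0]
j=5: row[5] = (0+0)%5 = 0 → [1, 2, 0, 3, 0, 0]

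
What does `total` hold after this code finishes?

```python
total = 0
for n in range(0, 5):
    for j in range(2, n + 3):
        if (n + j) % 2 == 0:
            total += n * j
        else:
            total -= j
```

68

n=0,j=2: even sum, total = 0+0 = 0
n=1,j=2: odd sum, total = 0-2 = -2
n=1,j=3: even sum, total = (-2)+3 = 1
n=2,j=2: even sum, total = 1+4 = 5
n=2,j=3: odd sum, total = 5-3 = 2
n=2,j=4: even sum, total = 2+8 = 10
n=3,j=2: odd sum, total = 10-2 = 8
n=3,j=3: even sum, total = 8+9 = 17
n=3,j=4: odd sum, total = 17-4 = 13
n=3,j=5: even sum, total = 13+15 = 28
n=4,j=2: even sum, total = 28+8 = 36
n=4,j=3: odd sum, total = 36-3 = 33
n=4,j=4: even sum, total = 33+16 = 49
n=4,j=5: odd sum, total = 49-5 = 44
n=4,j=6: even sum, total = 44+24 = 68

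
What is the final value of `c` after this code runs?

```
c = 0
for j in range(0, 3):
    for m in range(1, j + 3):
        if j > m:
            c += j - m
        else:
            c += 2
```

j=0,m=1: not 0>1, c = 0+2 = 2
j=0,m=2: not 0>2, c = 2+2 = 4
j=1,m=1: not 1>1, c = 4+2 = 6
j=1,m=2: not 1>2, c = 6+2 = 8
j=1,m=3: not 1>3, c = 8+2 = 10
j=2,m=1: 2>1, c = 10+1 = 11
j=2,m=2: not 2>2, c = 11+2 = 13
j=2,m=3: not 2>3, c = 13+2 = 15
j=2,m=4: not 2>4, c = 15+2 = 17

17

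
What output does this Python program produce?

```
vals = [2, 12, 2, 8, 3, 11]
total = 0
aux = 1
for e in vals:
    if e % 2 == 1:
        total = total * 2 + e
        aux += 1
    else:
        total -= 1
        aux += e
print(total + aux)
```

e=2: not odd, total = 0-1 = -1; aux=3
e=12: not odd, total = (-1)-1 = -2; aux=15
e=2: not odd, total = (-2)-1 = -3; aux=17
e=8: not odd, total = (-3)-1 = -4; aux=25
e=3: odd, total = (-4)*2+3 = -5; aux=26
e=11: odd, total = (-5)*2+11 = 1; aux=27
total+aux = 1+27 = 28

28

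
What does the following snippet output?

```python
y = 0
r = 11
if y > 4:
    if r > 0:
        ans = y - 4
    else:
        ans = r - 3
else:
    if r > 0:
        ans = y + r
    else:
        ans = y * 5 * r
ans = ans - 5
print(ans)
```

6

y=0, r=11
y > 4 is False; r > 0 is True
→ ans = y + r = 11
ans = 11-5 = 6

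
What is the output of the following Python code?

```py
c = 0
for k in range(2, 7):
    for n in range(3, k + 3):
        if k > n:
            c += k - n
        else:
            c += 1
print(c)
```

24

k=2,n=3: not 2>3, c = 0+1 = 1
k=2,n=4: not 2>4, c = 1+1 = 2
k=3,n=3: not 3>3, c = 2+1 = 3
k=3,n=4: not 3>4, c = 3+1 = 4
k=3,n=5: not 3>5, c = 4+1 = 5
k=4,n=3: 4>3, c = 5+1 = 6
k=4,n=4: not 4>4, c = 6+1 = 7
k=4,n=5: not 4>5, c = 7+1 = 8
k=4,n=6: not 4>6, c = 8+1 = 9
k=5,n=3: 5>3, c = 9+2 = 11
k=5,n=4: 5>4, c = 11+1 = 12
k=5,n=5: not 5>5, c = 12+1 = 13
k=5,n=6: not 5>6, c = 13+1 = 14
k=5,n=7: not 5>7, c = 14+1 = 15
k=6,n=3: 6>3, c = 15+3 = 18
k=6,n=4: 6>4, c = 18+2 = 20
k=6,n=5: 6>5, c = 20+1 = 21
k=6,n=6: not 6>6, c = 21+1 = 22
k=6,n=7: not 6>7, c = 22+1 = 23
k=6,n=8: not 6>8, c = 23+1 = 24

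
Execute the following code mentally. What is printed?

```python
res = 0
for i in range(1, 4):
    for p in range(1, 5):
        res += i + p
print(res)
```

i=1,p=1: res = 0+2 = 2
i=1,p=2: res = 2+3 = 5
i=1,p=3: res = 5+4 = 9
i=1,p=4: res = 9+5 = 14
i=2,p=1: res = 14+3 = 17
i=2,p=2: res = 17+4 = 21
i=2,p=3: res = 21+5 = 26
i=2,p=4: res = 26+6 = 32
i=3,p=1: res = 32+4 = 36
i=3,p=2: res = 36+5 = 41
i=3,p=3: res = 41+6 = 47
i=3,p=4: res = 47+7 = 54

54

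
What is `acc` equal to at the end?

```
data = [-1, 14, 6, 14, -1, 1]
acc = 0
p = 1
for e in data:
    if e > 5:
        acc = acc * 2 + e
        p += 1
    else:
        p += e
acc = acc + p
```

e=-1: not >5; p=0
e=14: >5, acc = 0*2+14 = 14; p=1
e=6: >5, acc = 14*2+6 = 34; p=2
e=14: >5, acc = 34*2+14 = 82; p=3
e=-1: not >5; p=2
e=1: not >5; p=3
acc+p = 82+3 = 85

85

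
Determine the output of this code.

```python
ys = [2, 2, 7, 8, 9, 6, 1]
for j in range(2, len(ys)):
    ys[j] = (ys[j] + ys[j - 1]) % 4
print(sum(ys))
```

j=2: ys[2] = (7+2)%4 = 1 → [2, 2, 1, 8, 9, 6, 1]
j=3: ys[3] = (8+1)%4 = 1 → [2, 2, 1, 1, 9, 6, 1]
j=4: ys[4] = (9+1)%4 = 2 → [2, 2, 1, 1, 2, 6, 1]
j=5: ys[5] = (6+2)%4 = 0 → [2, 2, 1, 1, 2, 0, 1]
j=6: ys[6] = (1+0)%4 = 1 → [2, 2, 1, 1, 2, 0, 1]
sum = 9

9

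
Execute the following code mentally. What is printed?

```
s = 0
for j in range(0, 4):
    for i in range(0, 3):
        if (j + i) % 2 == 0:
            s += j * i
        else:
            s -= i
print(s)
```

j=0,i=0: even sum, s = 0+0 = 0
j=0,i=1: odd sum, s = 0-1 = -1
j=0,i=2: even sum, s = (-1)+0 = -1
j=1,i=0: odd sum, s = (-1)-0 = -1
j=1,i=1: even sum, s = (-1)+1 = 0
j=1,i=2: odd sum, s = 0-2 = -2
j=2,i=0: even sum, s = (-2)+0 = -2
j=2,i=1: odd sum, s = (-2)-1 = -3
j=2,i=2: even sum, s = (-3)+4 = 1
j=3,i=0: odd sum, s = 1-0 = 1
j=3,i=1: even sum, s = 1+3 = 4
j=3,i=2: odd sum, s = 4-2 = 2

2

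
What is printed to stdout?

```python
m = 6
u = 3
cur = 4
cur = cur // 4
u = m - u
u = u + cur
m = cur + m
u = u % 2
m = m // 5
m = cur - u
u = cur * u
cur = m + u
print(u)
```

cur = 4//4 = 1
u = 6-3 = 3
u = 3+1 = 4
m = 1+6 = 7
u = 4%2 = 0
m = 7//5 = 1
m = 1-0 = 1
u = 1*0 = 0
cur = 1+0 = 1

0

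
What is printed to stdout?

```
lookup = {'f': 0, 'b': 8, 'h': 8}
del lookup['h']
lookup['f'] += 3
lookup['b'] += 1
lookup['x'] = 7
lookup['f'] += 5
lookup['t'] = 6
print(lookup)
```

{'f': 8, 'b': 9, 'x': 7, 't': 6}

del 'h' → {'f': 0, 'b': 8}
lookup['f'] = 0+3 = 3 → {'f': 3, 'b': 8}
lookup['b'] = 8+1 = 9 → {'f': 3, 'b': 9}
lookup['x'] = 7 → {'f': 3, 'b': 9, 'x': 7}
lookup['f'] = 3+5 = 8 → {'f': 8, 'b': 9, 'x': 7}
lookup['t'] = 6 → {'f': 8, 'b': 9, 'x': 7, 't': 6}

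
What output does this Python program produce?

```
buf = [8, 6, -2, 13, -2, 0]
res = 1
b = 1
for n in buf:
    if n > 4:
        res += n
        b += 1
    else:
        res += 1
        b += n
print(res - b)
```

31

n=8: >4, res = 1+8 = 9; b=2
n=6: >4, res = 9+6 = 15; b=3
n=-2: not >4, res = 15+1 = 16; b=1
n=13: >4, res = 16+13 = 29; b=2
n=-2: not >4, res = 29+1 = 30; b=0
n=0: not >4, res = 30+1 = 31; b=0
res-b = 31-0 = 31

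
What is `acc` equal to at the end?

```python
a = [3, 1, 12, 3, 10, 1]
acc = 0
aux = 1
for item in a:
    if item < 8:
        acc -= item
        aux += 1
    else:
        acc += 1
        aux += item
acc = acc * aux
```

-162

item=3: <8, acc = 0-3 = -3; aux=2
item=1: <8, acc = (-3)-1 = -4; aux=3
item=12: not <8, acc = (-4)+1 = -3; aux=15
item=3: <8, acc = (-3)-3 = -6; aux=16
item=10: not <8, acc = (-6)+1 = -5; aux=26
item=1: <8, acc = (-5)-1 = -6; aux=27
acc*aux = (-6)*27 = -162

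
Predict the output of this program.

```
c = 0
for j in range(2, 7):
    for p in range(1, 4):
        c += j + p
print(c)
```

90

j=2,p=1: c = 0+3 = 3
j=2,p=2: c = 3+4 = 7
j=2,p=3: c = 7+5 = 12
j=3,p=1: c = 12+4 = 16
j=3,p=2: c = 16+5 = 21
j=3,p=3: c = 21+6 = 27
j=4,p=1: c = 27+5 = 32
j=4,p=2: c = 32+6 = 38
j=4,p=3: c = 38+7 = 45
j=5,p=1: c = 45+6 = 51
j=5,p=2: c = 51+7 = 58
j=5,p=3: c = 58+8 = 66
j=6,p=1: c = 66+7 = 73
j=6,p=2: c = 73+8 = 81
j=6,p=3: c = 81+9 = 90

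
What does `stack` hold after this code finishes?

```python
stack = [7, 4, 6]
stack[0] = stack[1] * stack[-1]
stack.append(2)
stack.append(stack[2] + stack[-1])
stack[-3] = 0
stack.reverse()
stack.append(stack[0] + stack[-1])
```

[8, 2, 0, 4, 24, 32]

stack[0] = stack[1]*stack[-1] = 4*6 = 24 → [24, 4, 6]
append 2 → [24, 4, 6, 2]
append stack[2]+stack[-1] = 6+2 = 8 → [24, 4, 6, 2, 8]
stack[-3] = 0 → [24, 4, 0, 2, 8]
reverse → [8, 2, 0, 4, 24]
append stack[0]+stack[-1] = 8+24 = 32 → [8, 2, 0, 4, 24, 32]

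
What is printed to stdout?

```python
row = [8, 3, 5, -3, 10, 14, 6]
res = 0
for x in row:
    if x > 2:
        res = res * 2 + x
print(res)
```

418

x=8: >2, res = 0*2+8 = 8
x=3: >2, res = 8*2+3 = 19
x=5: >2, res = 19*2+5 = 43
x=-3: not >2
x=10: >2, res = 43*2+10 = 96
x=14: >2, res = 96*2+14 = 206
x=6: >2, res = 206*2+6 = 418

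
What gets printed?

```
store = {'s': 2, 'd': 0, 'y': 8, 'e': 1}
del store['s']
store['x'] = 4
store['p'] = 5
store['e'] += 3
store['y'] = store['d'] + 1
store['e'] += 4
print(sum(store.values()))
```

18

del 's' → {'d': 0, 'y': 8, 'e': 1}
store['x'] = 4 → {'d': 0, 'y': 8, 'e': 1, 'x': 4}
store['p'] = 5 → {'d': 0, 'y': 8, 'e': 1, 'x': 4, 'p': 5}
store['e'] = 1+3 = 4 → {'d': 0, 'y': 8, 'e': 4, 'x': 4, 'p': 5}
store['y'] = store['d']+1 = 1 → {'d': 0, 'y': 1, 'e': 4, 'x': 4, 'p': 5}
store['e'] = 4+4 = 8 → {'d': 0, 'y': 1, 'e': 8, 'x': 4, 'p': 5}
sum of values = 18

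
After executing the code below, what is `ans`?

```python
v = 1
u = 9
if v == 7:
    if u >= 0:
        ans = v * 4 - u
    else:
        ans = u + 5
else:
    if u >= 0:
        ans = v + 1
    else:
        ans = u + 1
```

2

v=1, u=9
v == 7 is False; u >= 0 is True
→ ans = v + 1 = 2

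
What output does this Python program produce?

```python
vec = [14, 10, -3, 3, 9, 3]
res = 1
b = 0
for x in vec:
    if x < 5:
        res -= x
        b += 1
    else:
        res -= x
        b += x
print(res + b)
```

1

x=14: not <5, res = 1-14 = -13; b=14
x=10: not <5, res = (-13)-10 = -23; b=24
x=-3: <5, res = (-23)-(-3) = -20; b=25
x=3: <5, res = (-20)-3 = -23; b=26
x=9: not <5, res = (-23)-9 = -32; b=35
x=3: <5, res = (-32)-3 = -35; b=36
res+b = (-35)+36 = 1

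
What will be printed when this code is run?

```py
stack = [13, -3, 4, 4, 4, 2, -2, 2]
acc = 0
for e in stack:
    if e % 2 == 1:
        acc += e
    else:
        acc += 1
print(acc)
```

16

e=13: odd, acc = 0+13 = 13
e=-3: odd, acc = 13+(-3) = 10
e=4: not odd, acc = 10+1 = 11
e=4: not odd, acc = 11+1 = 12
e=4: not odd, acc = 12+1 = 13
e=2: not odd, acc = 13+1 = 14
e=-2: not odd, acc = 14+1 = 15
e=2: not odd, acc = 15+1 = 16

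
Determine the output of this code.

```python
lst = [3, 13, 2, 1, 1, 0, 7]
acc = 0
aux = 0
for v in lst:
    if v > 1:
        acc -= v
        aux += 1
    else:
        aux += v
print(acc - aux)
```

v=3: >1, acc = 0-3 = -3; aux=1
v=13: >1, acc = (-3)-13 = -16; aux=2
v=2: >1, acc = (-16)-2 = -18; aux=3
v=1: not >1; aux=4
v=1: not >1; aux=5
v=0: not >1; aux=5
v=7: >1, acc = (-18)-7 = -25; aux=6
acc-aux = (-25)-6 = -31

-31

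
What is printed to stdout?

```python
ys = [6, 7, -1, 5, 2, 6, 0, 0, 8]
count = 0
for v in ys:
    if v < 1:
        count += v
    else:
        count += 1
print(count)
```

v=6: not <1, count = 0+1 = 1
v=7: not <1, count = 1+1 = 2
v=-1: <1, count = 2+(-1) = 1
v=5: not <1, count = 1+1 = 2
v=2: not <1, count = 2+1 = 3
v=6: not <1, count = 3+1 = 4
v=0: <1, count = 4+0 = 4
v=0: <1, count = 4+0 = 4
v=8: not <1, count = 4+1 = 5

5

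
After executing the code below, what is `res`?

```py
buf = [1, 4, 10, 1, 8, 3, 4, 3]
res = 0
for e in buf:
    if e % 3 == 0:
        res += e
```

e=1: not %3==0
e=4: not %3==0
e=10: not %3==0
e=1: not %3==0
e=8: not %3==0
e=3: %3==0, res = 0+3 = 3
e=4: not %3==0
e=3: %3==0, res = 3+3 = 6

6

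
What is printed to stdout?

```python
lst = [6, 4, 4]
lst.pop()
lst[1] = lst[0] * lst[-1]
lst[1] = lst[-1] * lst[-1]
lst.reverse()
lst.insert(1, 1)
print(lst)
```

[576, 1, 6]

pop() removes 4 → [6, 4]
lst[1] = lst[0]*lst[-1] = 6*4 = 24 → [6, 24]
lst[1] = lst[-1]*lst[-1] = 24*24 = 576 → [6, 576]
reverse → [576, 6]
insert 1 at 1 → [576, 1, 6]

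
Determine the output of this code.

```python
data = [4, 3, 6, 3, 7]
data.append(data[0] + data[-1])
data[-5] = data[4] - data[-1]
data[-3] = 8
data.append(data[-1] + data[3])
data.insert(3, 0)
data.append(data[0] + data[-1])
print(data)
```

[4, -4, 6, 0, 8, 7, 11, 19, 23]

append data[0]+data[-1] = 4+7 = 11 → [4, 3, 6, 3, 7, 11]
data[-5] = data[4]-data[-1] = 7-11 = -4 → [4, -4, 6, 3, 7, 11]
data[-3] = 8 → [4, -4, 6, 8, 7, 11]
append data[-1]+data[3] = 11+8 = 19 → [4, -4, 6, 8, 7, 11, 19]
insert 0 at 3 → [4, -4, 6, 0, 8, 7, 11, 19]
append data[0]+data[-1] = 4+19 = 23 → [4, -4, 6, 0, 8, 7, 11, 19, 23]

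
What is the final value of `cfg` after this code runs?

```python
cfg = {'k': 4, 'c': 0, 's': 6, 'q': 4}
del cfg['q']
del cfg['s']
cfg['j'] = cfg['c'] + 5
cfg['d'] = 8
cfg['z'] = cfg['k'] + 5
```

del 'q' → {'k': 4, 'c': 0, 's': 6}
del 's' → {'k': 4, 'c': 0}
cfg['j'] = cfg['c']+5 = 5 → {'k': 4, 'c': 0, 'j': 5}
cfg['d'] = 8 → {'k': 4, 'c': 0, 'j': 5, 'd': 8}
cfg['z'] = cfg['k']+5 = 9 → {'k': 4, 'c': 0, 'j': 5, 'd': 8, 'z': 9}

{'k': 4, 'c': 0, 'j': 5, 'd': 8, 'z': 9}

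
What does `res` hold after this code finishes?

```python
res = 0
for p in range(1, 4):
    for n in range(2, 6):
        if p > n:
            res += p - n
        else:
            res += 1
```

12

p=1,n=2: not 1>2, res = 0+1 = 1
p=1,n=3: not 1>3, res = 1+1 = 2
p=1,n=4: not 1>4, res = 2+1 = 3
p=1,n=5: not 1>5, res = 3+1 = 4
p=2,n=2: not 2>2, res = 4+1 = 5
p=2,n=3: not 2>3, res = 5+1 = 6
p=2,n=4: not 2>4, res = 6+1 = 7
p=2,n=5: not 2>5, res = 7+1 = 8
p=3,n=2: 3>2, res = 8+1 = 9
p=3,n=3: not 3>3, res = 9+1 = 10
p=3,n=4: not 3>4, res = 10+1 = 11
p=3,n=5: not 3>5, res = 11+1 = 12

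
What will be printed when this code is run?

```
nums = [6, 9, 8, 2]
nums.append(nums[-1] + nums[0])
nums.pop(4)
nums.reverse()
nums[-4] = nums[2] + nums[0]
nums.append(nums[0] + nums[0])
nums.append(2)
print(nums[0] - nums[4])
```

append nums[-1]+nums[0] = 2+6 = 8 → [6, 9, 8, 2, 8]
pop(4) removes 8 → [6, 9, 8, 2]
reverse → [2, 8, 9, 6]
nums[-4] = nums[2]+nums[0] = 9+2 = 11 → [11, 8, 9, 6]
append nums[0]+nums[0] = 11+11 = 22 → [11, 8, 9, 6, 22]
append 2 → [11, 8, 9, 6, 22, 2]
nums[0]-nums[4] = 11-22 = -11

-11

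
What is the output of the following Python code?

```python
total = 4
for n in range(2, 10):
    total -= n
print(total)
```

n=2: total = 4-2 = 2
n=3: total = 2-3 = -1
n=4: total = (-1)-4 = -5
n=5: total = (-5)-5 = -10
n=6: total = (-10)-6 = -16
n=7: total = (-16)-7 = -23
n=8: total = (-23)-8 = -31
n=9: total = (-31)-9 = -40

-40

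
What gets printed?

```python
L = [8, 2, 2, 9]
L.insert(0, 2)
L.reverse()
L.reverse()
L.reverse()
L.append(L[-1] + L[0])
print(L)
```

insert 2 at 0 → [2, 8, 2, 2, 9]
reverse → [9, 2, 2, 8, 2]
reverse → [2, 8, 2, 2, 9]
reverse → [9, 2, 2, 8, 2]
append L[-1]+L[0] = 2+9 = 11 → [9, 2, 2, 8, 2, 11]

[9, 2, 2, 8, 2, 11]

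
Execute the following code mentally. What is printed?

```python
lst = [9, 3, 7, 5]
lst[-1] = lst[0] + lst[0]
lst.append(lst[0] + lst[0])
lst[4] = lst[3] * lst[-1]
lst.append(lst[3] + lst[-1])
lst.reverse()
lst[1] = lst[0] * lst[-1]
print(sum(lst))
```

lst[-1] = lst[0]+lst[0] = 9+9 = 18 → [9, 3, 7, 18]
append lst[0]+lst[0] = 9+9 = 18 → [9, 3, 7, 18, 18]
lst[4] = lst[3]*lst[-1] = 18*18 = 324 → [9, 3, 7, 18, 324]
append lst[3]+lst[-1] = 18+324 = 342 → [9, 3, 7, 18, 324, 342]
reverse → [342, 324, 18, 7, 3, 9]
lst[1] = lst[0]*lst[-1] = 342*9 = 3078 → [342, 3078, 18, 7, 3, 9]
sum = 3457

3457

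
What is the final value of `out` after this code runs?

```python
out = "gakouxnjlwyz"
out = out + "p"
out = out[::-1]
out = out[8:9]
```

'u'

+ 'p' → 'gakouxnjlwyzp'
reverse → 'pzywljnxuokag'
slice [8:9] → 'u'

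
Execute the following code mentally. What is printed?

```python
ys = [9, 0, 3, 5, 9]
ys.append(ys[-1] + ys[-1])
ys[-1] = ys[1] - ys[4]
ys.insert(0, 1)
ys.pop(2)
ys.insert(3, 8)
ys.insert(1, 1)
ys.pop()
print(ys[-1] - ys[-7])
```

append ys[-1]+ys[-1] = 9+9 = 18 → [9, 0, 3, 5, 9, 18]
ys[-1] = ys[1]-ys[4] = 0-9 = -9 → [9, 0, 3, 5, 9, -9]
insert 1 at 0 → [1, 9, 0, 3, 5, 9, -9]
pop(2) removes 0 → [1, 9, 3, 5, 9, -9]
insert 8 at 3 → [1, 9, 3, 8, 5, 9, -9]
insert 1 at 1 → [1, 1, 9, 3, 8, 5, 9, -9]
pop() removes -9 → [1, 1, 9, 3, 8, 5, 9]
ys[-1]-ys[-7] = 9-1 = 8

8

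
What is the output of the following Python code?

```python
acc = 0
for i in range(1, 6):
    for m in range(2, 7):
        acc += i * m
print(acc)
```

i=1,m=2: acc = 0+2 = 2
i=1,m=3: acc = 2+3 = 5
i=1,m=4: acc = 5+4 = 9
i=1,m=5: acc = 9+5 = 14
i=1,m=6: acc = 14+6 = 20
i=2,m=2: acc = 20+4 = 24
i=2,m=3: acc = 24+6 = 30
i=2,m=4: acc = 30+8 = 38
i=2,m=5: acc = 38+10 = 48
i=2,m=6: acc = 48+12 = 60
i=3,m=2: acc = 60+6 = 66
i=3,m=3: acc = 66+9 = 75
i=3,m=4: acc = 75+12 = 87
i=3,m=5: acc = 87+15 = 102
i=3,m=6: acc = 102+18 = 120
i=4,m=2: acc = 120+8 = 128
i=4,m=3: acc = 128+12 = 140
i=4,m=4: acc = 140+16 = 156
i=4,m=5: acc = 156+20 = 176
i=4,m=6: acc = 176+24 = 200
i=5,m=2: acc = 200+10 = 210
i=5,m=3: acc = 210+15 = 225
i=5,m=4: acc = 225+20 = 245
i=5,m=5: acc = 245+25 = 270
i=5,m=6: acc = 270+30 = 300

300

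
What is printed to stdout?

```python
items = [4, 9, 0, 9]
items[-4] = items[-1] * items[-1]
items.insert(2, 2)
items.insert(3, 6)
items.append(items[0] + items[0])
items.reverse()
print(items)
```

items[-4] = items[-1]*items[-1] = 9*9 = 81 → [81, 9, 0, 9]
insert 2 at 2 → [81, 9, 2, 0, 9]
insert 6 at 3 → [81, 9, 2, 6, 0, 9]
append items[0]+items[0] = 81+81 = 162 → [81, 9, 2, 6, 0, 9, 162]
reverse → [162, 9, 0, 6, 2, 9, 81]

[162, 9, 0, 6, 2, 9, 81]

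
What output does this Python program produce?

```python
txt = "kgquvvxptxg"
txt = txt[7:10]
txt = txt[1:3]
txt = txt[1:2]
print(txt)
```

x

slice [7:10] → 'ptx'
slice [1:3] → 'tx'
slice [1:2] → 'x'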